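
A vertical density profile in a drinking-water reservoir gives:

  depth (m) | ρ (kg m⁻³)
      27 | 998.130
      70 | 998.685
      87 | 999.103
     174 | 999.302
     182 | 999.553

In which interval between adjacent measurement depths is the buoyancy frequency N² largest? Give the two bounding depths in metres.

Compute the density gradient over each adjacent pair:
  27–70 m: Δρ/Δz = 0.555/43 = 0.013 kg m⁻⁴
  70–87 m: Δρ/Δz = 0.418/17 = 0.025 kg m⁻⁴
  87–174 m: Δρ/Δz = 0.199/87 = 2.3 × 10⁻³ kg m⁻⁴
  174–182 m: Δρ/Δz = 0.251/8 = 0.031 kg m⁻⁴
The largest gradient is in the 174–182 m interval — the pycnocline.

174–182 m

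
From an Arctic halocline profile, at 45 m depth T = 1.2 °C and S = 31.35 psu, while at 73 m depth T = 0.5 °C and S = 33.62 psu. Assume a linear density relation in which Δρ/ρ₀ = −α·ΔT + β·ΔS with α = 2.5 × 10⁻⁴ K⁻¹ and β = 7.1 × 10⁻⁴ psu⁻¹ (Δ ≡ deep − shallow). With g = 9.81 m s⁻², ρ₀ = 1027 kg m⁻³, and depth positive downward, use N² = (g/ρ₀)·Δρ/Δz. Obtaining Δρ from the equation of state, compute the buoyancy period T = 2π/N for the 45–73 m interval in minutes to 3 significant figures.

4.19 min

ΔT = -0.7 K, ΔS = +2.27 psu (deep − shallow).
Δρ/ρ₀ = −αΔT + βΔS = 1.75 × 10⁻⁴ + 1.6117 × 10⁻³ = 1.7867 × 10⁻³, so Δρ ≈ 1.835 kg m⁻³.
N² = (g/ρ₀)·Δρ/Δz = g·(Δρ/ρ₀)/Δz = 9.81 × 1.7867 × 10⁻³ / 28 = 6.2598 × 10⁻⁴ s⁻².
N = √(6.2598 × 10⁻⁴) = 0.025020 rad s⁻¹ → T = 2π/N = 251.13 s = 4.1855 min ≈ 4.19 min.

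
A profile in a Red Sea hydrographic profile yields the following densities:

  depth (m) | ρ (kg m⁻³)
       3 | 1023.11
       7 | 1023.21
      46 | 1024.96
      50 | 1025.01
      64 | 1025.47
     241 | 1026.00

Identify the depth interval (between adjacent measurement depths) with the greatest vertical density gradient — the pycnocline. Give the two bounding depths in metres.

7–46 m

Compute the density gradient over each adjacent pair:
  3–7 m: Δρ/Δz = 0.10/4 = 0.025 kg m⁻⁴
  7–46 m: Δρ/Δz = 1.75/39 = 0.045 kg m⁻⁴
  46–50 m: Δρ/Δz = 0.05/4 = 0.013 kg m⁻⁴
  50–64 m: Δρ/Δz = 0.46/14 = 0.033 kg m⁻⁴
  64–241 m: Δρ/Δz = 0.53/177 = 3.0 × 10⁻³ kg m⁻⁴
The largest gradient is in the 7–46 m interval — the pycnocline.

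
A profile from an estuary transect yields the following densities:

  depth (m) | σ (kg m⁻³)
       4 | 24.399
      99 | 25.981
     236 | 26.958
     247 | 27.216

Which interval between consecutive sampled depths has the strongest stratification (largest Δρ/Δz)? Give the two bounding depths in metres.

236–247 m

Compute the density gradient over each adjacent pair:
  4–99 m: Δρ/Δz = 1.582/95 = 0.017 kg m⁻⁴
  99–236 m: Δρ/Δz = 0.977/137 = 7.1 × 10⁻³ kg m⁻⁴
  236–247 m: Δρ/Δz = 0.258/11 = 0.023 kg m⁻⁴
The largest gradient is in the 236–247 m interval — the pycnocline.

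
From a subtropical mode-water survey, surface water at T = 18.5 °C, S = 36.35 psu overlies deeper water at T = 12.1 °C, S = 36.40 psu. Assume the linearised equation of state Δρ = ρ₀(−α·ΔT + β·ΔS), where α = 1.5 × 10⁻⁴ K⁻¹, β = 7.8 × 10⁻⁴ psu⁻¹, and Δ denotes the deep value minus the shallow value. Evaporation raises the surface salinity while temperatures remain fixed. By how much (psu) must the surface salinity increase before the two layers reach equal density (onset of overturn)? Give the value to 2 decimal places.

1.28 psu

Neutral buoyancy requires −α(T_deep − T_surf) + β(S_deep − S_surf′) = 0.
S_surf′ = S_deep − (α/β)·ΔT = 36.40 − (1.5 × 10⁻⁴/7.8 × 10⁻⁴)·(-6.4) = 37.6308 psu.
Increase required: 37.6308 − 36.35 = 1.2808 psu.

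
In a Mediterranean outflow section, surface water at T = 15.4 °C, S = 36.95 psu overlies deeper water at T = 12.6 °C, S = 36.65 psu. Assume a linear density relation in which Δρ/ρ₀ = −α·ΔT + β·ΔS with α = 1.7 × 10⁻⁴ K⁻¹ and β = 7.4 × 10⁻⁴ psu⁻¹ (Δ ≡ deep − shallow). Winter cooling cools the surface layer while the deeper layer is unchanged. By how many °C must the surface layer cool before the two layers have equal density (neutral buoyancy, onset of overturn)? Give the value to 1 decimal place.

Neutral buoyancy requires Δρ = 0, i.e. −α(T_deep − T_surf′) + β(S_deep − S_surf) = 0.
T_surf′ = T_deep − (β/α)·ΔS = 12.6 − (7.4 × 10⁻⁴/1.7 × 10⁻⁴)·(-0.30) = 13.906 °C.
Cooling required: 15.4 − (13.906) = 1.494 °C.

1.5 °C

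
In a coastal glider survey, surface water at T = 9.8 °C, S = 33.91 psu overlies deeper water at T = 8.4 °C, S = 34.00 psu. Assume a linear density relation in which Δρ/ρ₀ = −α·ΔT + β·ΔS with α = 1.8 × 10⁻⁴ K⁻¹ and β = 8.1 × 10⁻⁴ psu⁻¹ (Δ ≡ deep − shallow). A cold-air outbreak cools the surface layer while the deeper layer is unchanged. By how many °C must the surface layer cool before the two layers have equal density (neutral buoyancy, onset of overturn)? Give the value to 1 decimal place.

Neutral buoyancy requires Δρ = 0, i.e. −α(T_deep − T_surf′) + β(S_deep − S_surf) = 0.
T_surf′ = T_deep − (β/α)·ΔS = 8.4 − (8.1 × 10⁻⁴/1.8 × 10⁻⁴)·(+0.09) = 7.995 °C.
Cooling required: 9.8 − (7.995) = 1.805 °C.

1.8 °C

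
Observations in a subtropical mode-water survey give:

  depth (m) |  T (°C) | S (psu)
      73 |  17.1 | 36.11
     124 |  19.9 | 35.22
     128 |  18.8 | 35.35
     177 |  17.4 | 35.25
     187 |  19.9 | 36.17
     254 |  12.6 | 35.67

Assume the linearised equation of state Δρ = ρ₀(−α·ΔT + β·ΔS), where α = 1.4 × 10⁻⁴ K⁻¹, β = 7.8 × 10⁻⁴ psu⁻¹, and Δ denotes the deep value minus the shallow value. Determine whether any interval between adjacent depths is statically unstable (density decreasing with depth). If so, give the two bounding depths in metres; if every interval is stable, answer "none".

73–124 m

Evaluate Δρ/ρ₀ = −αΔT + βΔS across each adjacent pair:
  73–124 m: −αΔT+βΔS = −(1.4 × 10⁻⁴)(+2.8)+(7.8 × 10⁻⁴)(-0.89) = -1.1 × 10⁻³ → UNSTABLE
  124–128 m: −αΔT+βΔS = −(1.4 × 10⁻⁴)(-1.1)+(7.8 × 10⁻⁴)(+0.13) = 2.6 × 10⁻⁴ → stable
  128–177 m: −αΔT+βΔS = −(1.4 × 10⁻⁴)(-1.4)+(7.8 × 10⁻⁴)(-0.10) = 1.2 × 10⁻⁴ → stable
  177–187 m: −αΔT+βΔS = −(1.4 × 10⁻⁴)(+2.5)+(7.8 × 10⁻⁴)(+0.92) = 3.7 × 10⁻⁴ → stable
  187–254 m: −αΔT+βΔS = −(1.4 × 10⁻⁴)(-7.3)+(7.8 × 10⁻⁴)(-0.50) = 6.3 × 10⁻⁴ → stable
The 73–124 m interval has Δρ < 0: lighter water underlies denser water.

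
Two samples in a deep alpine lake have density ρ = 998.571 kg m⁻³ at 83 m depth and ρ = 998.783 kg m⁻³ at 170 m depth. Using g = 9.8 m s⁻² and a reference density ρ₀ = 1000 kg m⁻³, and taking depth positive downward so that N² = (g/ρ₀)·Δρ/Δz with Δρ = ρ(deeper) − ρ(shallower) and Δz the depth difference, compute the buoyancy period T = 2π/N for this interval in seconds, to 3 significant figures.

1.29 × 10³ s

Δρ = 998.783 − 998.571 = 0.212 kg m⁻³ over Δz = 170 − 83 = 87 m.
N² = (9.8/1000) × (0.212/87) = 2.3880 × 10⁻⁵ s⁻².
N = √(2.3880 × 10⁻⁵) = 4.8867 × 10⁻³ rad s⁻¹, so T = 2π/N = 1.2858 × 10³ s ≈ 1.29 × 10³ s.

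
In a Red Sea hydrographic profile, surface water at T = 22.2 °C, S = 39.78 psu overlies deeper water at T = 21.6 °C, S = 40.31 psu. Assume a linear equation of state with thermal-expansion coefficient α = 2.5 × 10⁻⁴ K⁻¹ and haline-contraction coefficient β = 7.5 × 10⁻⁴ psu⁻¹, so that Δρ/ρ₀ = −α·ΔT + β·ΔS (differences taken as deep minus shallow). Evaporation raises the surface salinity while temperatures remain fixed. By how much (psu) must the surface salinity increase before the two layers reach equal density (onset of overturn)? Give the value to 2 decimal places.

Neutral buoyancy requires −α(T_deep − T_surf) + β(S_deep − S_surf′) = 0.
S_surf′ = S_deep − (α/β)·ΔT = 40.31 − (2.5 × 10⁻⁴/7.5 × 10⁻⁴)·(-0.6) = 40.5100 psu.
Increase required: 40.5100 − 39.78 = 0.7300 psu.

0.73 psu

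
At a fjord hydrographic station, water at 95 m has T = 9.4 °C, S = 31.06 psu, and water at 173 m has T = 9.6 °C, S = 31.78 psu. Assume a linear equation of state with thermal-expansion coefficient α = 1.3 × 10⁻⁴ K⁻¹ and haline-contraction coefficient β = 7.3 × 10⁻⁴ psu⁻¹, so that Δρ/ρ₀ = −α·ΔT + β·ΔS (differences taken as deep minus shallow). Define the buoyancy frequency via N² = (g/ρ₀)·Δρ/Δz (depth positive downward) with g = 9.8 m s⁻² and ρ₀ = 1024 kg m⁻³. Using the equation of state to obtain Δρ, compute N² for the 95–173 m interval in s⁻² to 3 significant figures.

6.28 × 10⁻⁵ s⁻²

ΔT = +0.2 K, ΔS = +0.72 psu (deep − shallow).
Δρ/ρ₀ = −αΔT + βΔS = -2.60 × 10⁻⁵ + 5.256 × 10⁻⁴ = 4.996 × 10⁻⁴, so Δρ ≈ 0.5116 kg m⁻³.
N² = (g/ρ₀)·Δρ/Δz = g·(Δρ/ρ₀)/Δz = 9.8 × 4.996 × 10⁻⁴ / 78 = 6.2770 × 10⁻⁵ s⁻² ≈ 6.28 × 10⁻⁵ s⁻².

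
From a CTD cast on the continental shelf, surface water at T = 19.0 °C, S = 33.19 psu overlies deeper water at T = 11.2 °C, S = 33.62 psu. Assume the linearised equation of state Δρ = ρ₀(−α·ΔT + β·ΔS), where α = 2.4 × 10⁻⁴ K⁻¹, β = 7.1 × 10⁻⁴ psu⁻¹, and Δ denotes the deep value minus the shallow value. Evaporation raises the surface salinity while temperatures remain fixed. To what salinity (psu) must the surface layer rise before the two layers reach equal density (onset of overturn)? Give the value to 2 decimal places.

Neutral buoyancy requires −α(T_deep − T_surf) + β(S_deep − S_surf′) = 0.
S_surf′ = S_deep − (α/β)·ΔT = 33.62 − (2.4 × 10⁻⁴/7.1 × 10⁻⁴)·(-7.8) = 36.2566 psu.
Increase required: 36.2566 − 33.19 = 3.0666 psu.

36.26 psu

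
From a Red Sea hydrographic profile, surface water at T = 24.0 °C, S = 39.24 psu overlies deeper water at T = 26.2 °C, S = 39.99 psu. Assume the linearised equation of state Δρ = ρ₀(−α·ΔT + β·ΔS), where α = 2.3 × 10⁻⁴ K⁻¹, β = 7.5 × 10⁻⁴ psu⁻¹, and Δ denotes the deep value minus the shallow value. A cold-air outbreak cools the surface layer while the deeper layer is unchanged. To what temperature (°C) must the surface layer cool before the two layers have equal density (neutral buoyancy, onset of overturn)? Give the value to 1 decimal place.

Neutral buoyancy requires Δρ = 0, i.e. −α(T_deep − T_surf′) + β(S_deep − S_surf) = 0.
T_surf′ = T_deep − (β/α)·ΔS = 26.2 − (7.5 × 10⁻⁴/2.3 × 10⁻⁴)·(+0.75) = 23.754 °C.
Cooling required: 24.0 − (23.754) = 0.246 °C.

23.8 °C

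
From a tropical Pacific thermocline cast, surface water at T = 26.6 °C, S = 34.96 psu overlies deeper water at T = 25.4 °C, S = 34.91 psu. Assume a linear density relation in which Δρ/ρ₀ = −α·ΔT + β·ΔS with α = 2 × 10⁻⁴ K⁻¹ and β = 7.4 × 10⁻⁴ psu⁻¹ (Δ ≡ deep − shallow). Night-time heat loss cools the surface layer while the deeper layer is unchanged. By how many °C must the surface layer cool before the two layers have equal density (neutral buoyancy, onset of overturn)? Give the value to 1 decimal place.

Neutral buoyancy requires Δρ = 0, i.e. −α(T_deep − T_surf′) + β(S_deep − S_surf) = 0.
T_surf′ = T_deep − (β/α)·ΔS = 25.4 − (7.4 × 10⁻⁴/2 × 10⁻⁴)·(-0.05) = 25.585 °C.
Cooling required: 26.6 − (25.585) = 1.015 °C.

1.0 °C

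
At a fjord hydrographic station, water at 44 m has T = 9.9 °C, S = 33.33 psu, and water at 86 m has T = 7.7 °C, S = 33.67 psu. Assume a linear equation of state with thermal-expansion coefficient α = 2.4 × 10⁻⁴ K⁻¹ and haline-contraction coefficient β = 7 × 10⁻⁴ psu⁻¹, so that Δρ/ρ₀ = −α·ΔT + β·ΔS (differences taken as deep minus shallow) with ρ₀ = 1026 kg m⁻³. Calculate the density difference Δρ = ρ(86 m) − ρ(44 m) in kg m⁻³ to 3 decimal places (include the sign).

+0.786 kg m⁻³

ΔT = -2.2 K, ΔS = +0.34 psu (deep − shallow).
Δρ/ρ₀ = −(2.4 × 10⁻⁴)(-2.2) + (7 × 10⁻⁴)(+0.34) = 7.66 × 10⁻⁴.
Δρ = 1026 × (7.66 × 10⁻⁴) = +0.786 kg m⁻³.
Positive Δρ: denser below, stable.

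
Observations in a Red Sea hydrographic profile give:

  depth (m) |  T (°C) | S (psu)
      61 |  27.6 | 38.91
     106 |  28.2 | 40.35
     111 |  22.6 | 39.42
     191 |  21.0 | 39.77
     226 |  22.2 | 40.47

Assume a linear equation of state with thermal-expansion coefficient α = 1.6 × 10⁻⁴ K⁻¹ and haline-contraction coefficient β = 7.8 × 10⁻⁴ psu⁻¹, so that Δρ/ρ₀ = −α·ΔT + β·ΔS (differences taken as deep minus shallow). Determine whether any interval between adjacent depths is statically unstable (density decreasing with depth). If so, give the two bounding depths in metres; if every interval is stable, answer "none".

none

Evaluate Δρ/ρ₀ = −αΔT + βΔS across each adjacent pair:
  61–106 m: −αΔT+βΔS = −(1.6 × 10⁻⁴)(+0.6)+(7.8 × 10⁻⁴)(+1.44) = 1.0 × 10⁻³ → stable
  106–111 m: −αΔT+βΔS = −(1.6 × 10⁻⁴)(-5.6)+(7.8 × 10⁻⁴)(-0.93) = 1.7 × 10⁻⁴ → stable
  111–191 m: −αΔT+βΔS = −(1.6 × 10⁻⁴)(-1.6)+(7.8 × 10⁻⁴)(+0.35) = 5.3 × 10⁻⁴ → stable
  191–226 m: −αΔT+βΔS = −(1.6 × 10⁻⁴)(+1.2)+(7.8 × 10⁻⁴)(+0.70) = 3.5 × 10⁻⁴ → stable
Every interval has Δρ > 0: the column is stably stratified throughout.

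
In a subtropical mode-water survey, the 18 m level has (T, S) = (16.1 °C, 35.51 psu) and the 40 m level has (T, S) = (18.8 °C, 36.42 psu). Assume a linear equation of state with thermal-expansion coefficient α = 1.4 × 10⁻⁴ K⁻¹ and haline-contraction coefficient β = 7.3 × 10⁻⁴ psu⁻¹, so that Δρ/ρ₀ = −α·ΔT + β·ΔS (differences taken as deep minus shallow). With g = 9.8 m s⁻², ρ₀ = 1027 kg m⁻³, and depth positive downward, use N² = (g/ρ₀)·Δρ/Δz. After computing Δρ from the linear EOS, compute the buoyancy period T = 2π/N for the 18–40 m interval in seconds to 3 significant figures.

ΔT = +2.7 K, ΔS = +0.91 psu (deep − shallow).
Δρ/ρ₀ = −αΔT + βΔS = -3.78 × 10⁻⁴ + 6.643 × 10⁻⁴ = 2.863 × 10⁻⁴, so Δρ ≈ 0.2940 kg m⁻³.
N² = (g/ρ₀)·Δρ/Δz = g·(Δρ/ρ₀)/Δz = 9.8 × 2.863 × 10⁻⁴ / 22 = 1.2753 × 10⁻⁴ s⁻².
N = √(1.2753 × 10⁻⁴) = 0.011293 rad s⁻¹ → T = 2π/N = 556.38 s ≈ 556 s.

556 s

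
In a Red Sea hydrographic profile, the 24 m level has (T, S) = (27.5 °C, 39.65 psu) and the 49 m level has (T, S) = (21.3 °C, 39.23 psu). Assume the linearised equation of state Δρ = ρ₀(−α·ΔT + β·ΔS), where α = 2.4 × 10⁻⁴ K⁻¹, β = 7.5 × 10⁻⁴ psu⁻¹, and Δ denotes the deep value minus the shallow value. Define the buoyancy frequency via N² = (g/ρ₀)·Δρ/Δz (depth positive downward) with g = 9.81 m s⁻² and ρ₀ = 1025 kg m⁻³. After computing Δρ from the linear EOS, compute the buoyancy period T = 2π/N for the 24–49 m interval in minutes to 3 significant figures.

ΔT = -6.2 K, ΔS = -0.42 psu (deep − shallow).
Δρ/ρ₀ = −αΔT + βΔS = 1.488 × 10⁻³ − 3.15 × 10⁻⁴ = 1.173 × 10⁻³, so Δρ ≈ 1.202 kg m⁻³.
N² = (g/ρ₀)·Δρ/Δz = g·(Δρ/ρ₀)/Δz = 9.81 × 1.173 × 10⁻³ / 25 = 4.6029 × 10⁻⁴ s⁻².
N = √(4.6029 × 10⁻⁴) = 0.021454 rad s⁻¹ → T = 2π/N = 292.87 s = 4.8812 min ≈ 4.88 min.

4.88 min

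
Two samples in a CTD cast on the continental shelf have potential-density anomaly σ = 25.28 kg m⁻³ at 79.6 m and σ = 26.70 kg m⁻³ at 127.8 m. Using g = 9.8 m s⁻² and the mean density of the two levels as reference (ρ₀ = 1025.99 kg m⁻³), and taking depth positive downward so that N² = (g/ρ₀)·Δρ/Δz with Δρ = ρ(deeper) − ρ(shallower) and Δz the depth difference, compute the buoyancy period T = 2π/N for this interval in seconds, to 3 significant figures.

Δρ = 1026.70 − 1025.28 = 1.42 kg m⁻³ over Δz = 127.8 − 79.6 = 48.2 m.
N² = (9.8/1025.99) × (1.42/48.2) = 2.8140 × 10⁻⁴ s⁻².
N = √(2.8140 × 10⁻⁴) = 0.016775 rad s⁻¹, so T = 2π/N = 374.56 s ≈ 375 s.
A positive N² confirms static stability across the interval.

375 s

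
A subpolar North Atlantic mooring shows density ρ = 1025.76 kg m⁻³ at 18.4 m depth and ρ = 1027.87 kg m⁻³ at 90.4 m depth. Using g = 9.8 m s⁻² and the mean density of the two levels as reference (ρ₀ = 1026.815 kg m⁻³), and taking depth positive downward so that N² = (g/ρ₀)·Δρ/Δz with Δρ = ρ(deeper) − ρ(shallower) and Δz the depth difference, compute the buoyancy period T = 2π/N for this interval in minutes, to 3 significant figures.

Δρ = 1027.87 − 1025.76 = 2.11 kg m⁻³ over Δz = 90.4 − 18.4 = 72 m.
N² = (9.8/1026.815) × (2.11/72) = 2.7969 × 10⁻⁴ s⁻².
N = √(2.7969 × 10⁻⁴) = 0.016724 rad s⁻¹, so T = 2π/N = 375.70 s = 6.2617 min ≈ 6.26 min.
Since Δρ > 0 the layer is stably stratified.

6.26 min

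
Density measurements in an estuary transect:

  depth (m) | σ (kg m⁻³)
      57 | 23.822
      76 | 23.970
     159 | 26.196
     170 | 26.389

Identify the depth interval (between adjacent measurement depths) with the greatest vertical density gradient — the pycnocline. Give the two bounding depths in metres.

Compute the density gradient over each adjacent pair:
  57–76 m: Δρ/Δz = 0.148/19 = 7.8 × 10⁻³ kg m⁻⁴
  76–159 m: Δρ/Δz = 2.226/83 = 0.027 kg m⁻⁴
  159–170 m: Δρ/Δz = 0.193/11 = 0.018 kg m⁻⁴
The largest gradient is in the 76–159 m interval — the pycnocline.

76–159 m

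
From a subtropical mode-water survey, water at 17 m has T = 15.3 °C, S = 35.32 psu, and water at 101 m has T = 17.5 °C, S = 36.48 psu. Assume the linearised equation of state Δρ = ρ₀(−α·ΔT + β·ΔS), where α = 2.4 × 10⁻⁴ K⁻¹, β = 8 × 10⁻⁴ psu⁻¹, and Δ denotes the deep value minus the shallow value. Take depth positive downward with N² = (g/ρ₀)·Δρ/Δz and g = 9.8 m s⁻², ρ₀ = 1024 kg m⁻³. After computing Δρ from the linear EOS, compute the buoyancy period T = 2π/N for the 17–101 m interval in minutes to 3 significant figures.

15.3 min

ΔT = +2.2 K, ΔS = +1.16 psu (deep − shallow).
Δρ/ρ₀ = −αΔT + βΔS = -5.28 × 10⁻⁴ + 9.28 × 10⁻⁴ = 4.00 × 10⁻⁴, so Δρ ≈ 0.4096 kg m⁻³.
N² = (g/ρ₀)·Δρ/Δz = g·(Δρ/ρ₀)/Δz = 9.8 × 4.00 × 10⁻⁴ / 84 = 4.6667 × 10⁻⁵ s⁻².
N = √(4.6667 × 10⁻⁵) = 6.8313 × 10⁻³ rad s⁻¹ → T = 2π/N = 919.76 s = 15.329 min ≈ 15.3 min.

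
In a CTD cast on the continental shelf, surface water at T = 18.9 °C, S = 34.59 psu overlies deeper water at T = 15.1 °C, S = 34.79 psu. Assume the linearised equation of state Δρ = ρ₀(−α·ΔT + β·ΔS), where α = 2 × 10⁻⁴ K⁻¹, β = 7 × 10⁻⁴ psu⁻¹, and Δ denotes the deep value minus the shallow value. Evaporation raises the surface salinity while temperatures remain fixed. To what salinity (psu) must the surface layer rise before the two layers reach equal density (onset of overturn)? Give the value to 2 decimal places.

Neutral buoyancy requires −α(T_deep − T_surf) + β(S_deep − S_surf′) = 0.
S_surf′ = S_deep − (α/β)·ΔT = 34.79 − (2 × 10⁻⁴/7 × 10⁻⁴)·(-3.8) = 35.8757 psu.
Increase required: 35.8757 − 34.59 = 1.2857 psu.

35.88 psu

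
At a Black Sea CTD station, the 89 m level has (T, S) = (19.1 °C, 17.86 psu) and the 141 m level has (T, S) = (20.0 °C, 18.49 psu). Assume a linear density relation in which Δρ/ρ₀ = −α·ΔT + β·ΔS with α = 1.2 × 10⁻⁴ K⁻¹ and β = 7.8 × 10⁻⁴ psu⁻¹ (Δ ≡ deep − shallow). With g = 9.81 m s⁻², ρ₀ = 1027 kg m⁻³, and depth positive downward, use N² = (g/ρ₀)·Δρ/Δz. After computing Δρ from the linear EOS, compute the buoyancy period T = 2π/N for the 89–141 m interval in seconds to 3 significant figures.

739 s

ΔT = +0.9 K, ΔS = +0.63 psu (deep − shallow).
Δρ/ρ₀ = −αΔT + βΔS = -1.08 × 10⁻⁴ + 4.914 × 10⁻⁴ = 3.834 × 10⁻⁴, so Δρ ≈ 0.3938 kg m⁻³.
N² = (g/ρ₀)·Δρ/Δz = g·(Δρ/ρ₀)/Δz = 9.81 × 3.834 × 10⁻⁴ / 52 = 7.2330 × 10⁻⁵ s⁻².
N = √(7.2330 × 10⁻⁵) = 8.5047 × 10⁻³ rad s⁻¹ → T = 2π/N = 738.79 s ≈ 739 s.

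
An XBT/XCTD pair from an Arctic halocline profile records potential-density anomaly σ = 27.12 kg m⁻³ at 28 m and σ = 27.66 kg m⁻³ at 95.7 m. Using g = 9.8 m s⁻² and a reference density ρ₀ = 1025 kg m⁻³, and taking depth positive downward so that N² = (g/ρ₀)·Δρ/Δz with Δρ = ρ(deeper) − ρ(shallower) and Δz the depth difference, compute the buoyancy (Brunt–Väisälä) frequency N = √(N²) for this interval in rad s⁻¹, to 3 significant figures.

8.73 × 10⁻³ rad s⁻¹

Δρ = 1027.66 − 1027.12 = 0.54 kg m⁻³ over Δz = 95.7 − 28 = 67.7 m.
N² = (9.8/1025) × (0.54/67.7) = 7.6262 × 10⁻⁵ s⁻².
N = √(7.6262 × 10⁻⁵) = 8.7328 × 10⁻³ rad s⁻¹ ≈ 8.73 × 10⁻³ rad s⁻¹.
A positive N² confirms static stability across the interval.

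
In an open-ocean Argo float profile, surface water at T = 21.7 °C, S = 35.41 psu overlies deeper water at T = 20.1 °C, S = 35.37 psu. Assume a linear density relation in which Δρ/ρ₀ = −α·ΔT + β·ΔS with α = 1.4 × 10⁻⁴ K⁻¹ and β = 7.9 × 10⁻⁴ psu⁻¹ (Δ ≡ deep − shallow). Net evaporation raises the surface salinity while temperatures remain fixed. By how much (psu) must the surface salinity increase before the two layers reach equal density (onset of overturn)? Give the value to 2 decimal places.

Neutral buoyancy requires −α(T_deep − T_surf) + β(S_deep − S_surf′) = 0.
S_surf′ = S_deep − (α/β)·ΔT = 35.37 − (1.4 × 10⁻⁴/7.9 × 10⁻⁴)·(-1.6) = 35.6535 psu.
Increase required: 35.6535 − 35.41 = 0.2435 psu.

0.24 psu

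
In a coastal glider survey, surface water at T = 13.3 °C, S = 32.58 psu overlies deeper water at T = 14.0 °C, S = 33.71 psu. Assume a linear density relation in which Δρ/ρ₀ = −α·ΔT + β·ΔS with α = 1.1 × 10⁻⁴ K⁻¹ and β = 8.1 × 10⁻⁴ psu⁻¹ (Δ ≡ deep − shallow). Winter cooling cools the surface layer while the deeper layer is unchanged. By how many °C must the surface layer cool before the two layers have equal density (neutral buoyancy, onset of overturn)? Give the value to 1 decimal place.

Neutral buoyancy requires Δρ = 0, i.e. −α(T_deep − T_surf′) + β(S_deep − S_surf) = 0.
T_surf′ = T_deep − (β/α)·ΔS = 14.0 − (8.1 × 10⁻⁴/1.1 × 10⁻⁴)·(+1.13) = 5.679 °C.
Cooling required: 13.3 − (5.679) = 7.621 °C.

7.6 °C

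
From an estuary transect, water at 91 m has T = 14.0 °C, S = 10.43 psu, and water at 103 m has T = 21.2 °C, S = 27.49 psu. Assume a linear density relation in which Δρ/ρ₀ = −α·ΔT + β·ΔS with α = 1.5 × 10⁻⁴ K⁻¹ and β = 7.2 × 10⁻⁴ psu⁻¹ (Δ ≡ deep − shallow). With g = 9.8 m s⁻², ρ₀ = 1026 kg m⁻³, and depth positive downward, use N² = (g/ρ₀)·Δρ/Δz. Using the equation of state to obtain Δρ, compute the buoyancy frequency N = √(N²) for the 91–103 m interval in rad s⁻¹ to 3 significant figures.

0.0957 rad s⁻¹

ΔT = +7.2 K, ΔS = +17.06 psu (deep − shallow).
Δρ/ρ₀ = −αΔT + βΔS = -1.08 × 10⁻³ + 0.0122832 = 0.0112032, so Δρ ≈ 11.49 kg m⁻³.
N² = (g/ρ₀)·Δρ/Δz = g·(Δρ/ρ₀)/Δz = 9.8 × 0.0112032 / 12 = 9.1493 × 10⁻³ s⁻².
N = √(9.1493 × 10⁻³) = 0.095652 rad s⁻¹ ≈ 0.0957 rad s⁻¹.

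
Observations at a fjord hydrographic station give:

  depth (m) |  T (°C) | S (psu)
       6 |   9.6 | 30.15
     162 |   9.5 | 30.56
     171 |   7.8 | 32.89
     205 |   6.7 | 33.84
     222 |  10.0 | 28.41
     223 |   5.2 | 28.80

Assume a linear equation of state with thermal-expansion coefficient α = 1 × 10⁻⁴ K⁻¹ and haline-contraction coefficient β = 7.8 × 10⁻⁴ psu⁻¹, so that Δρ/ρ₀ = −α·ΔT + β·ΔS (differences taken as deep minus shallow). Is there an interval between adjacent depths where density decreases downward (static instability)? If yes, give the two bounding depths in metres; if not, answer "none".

205–222 m

Evaluate Δρ/ρ₀ = −αΔT + βΔS across each adjacent pair:
  6–162 m: −αΔT+βΔS = −(1 × 10⁻⁴)(-0.1)+(7.8 × 10⁻⁴)(+0.41) = 3.3 × 10⁻⁴ → stable
  162–171 m: −αΔT+βΔS = −(1 × 10⁻⁴)(-1.7)+(7.8 × 10⁻⁴)(+2.33) = 2.0 × 10⁻³ → stable
  171–205 m: −αΔT+βΔS = −(1 × 10⁻⁴)(-1.1)+(7.8 × 10⁻⁴)(+0.95) = 8.5 × 10⁻⁴ → stable
  205–222 m: −αΔT+βΔS = −(1 × 10⁻⁴)(+3.3)+(7.8 × 10⁻⁴)(-5.43) = -4.6 × 10⁻³ → UNSTABLE
  222–223 m: −αΔT+βΔS = −(1 × 10⁻⁴)(-4.8)+(7.8 × 10⁻⁴)(+0.39) = 7.8 × 10⁻⁴ → stable
The 205–222 m interval has Δρ < 0: lighter water underlies denser water.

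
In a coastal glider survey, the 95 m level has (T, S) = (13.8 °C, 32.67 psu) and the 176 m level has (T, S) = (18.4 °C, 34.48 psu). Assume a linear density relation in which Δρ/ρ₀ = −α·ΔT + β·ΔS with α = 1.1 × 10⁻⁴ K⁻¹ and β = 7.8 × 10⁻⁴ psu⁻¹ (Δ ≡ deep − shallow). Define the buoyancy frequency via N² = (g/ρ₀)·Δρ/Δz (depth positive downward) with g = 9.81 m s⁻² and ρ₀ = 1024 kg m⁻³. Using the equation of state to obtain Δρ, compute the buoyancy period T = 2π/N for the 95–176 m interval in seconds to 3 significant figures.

ΔT = +4.6 K, ΔS = +1.81 psu (deep − shallow).
Δρ/ρ₀ = −αΔT + βΔS = -5.06 × 10⁻⁴ + 1.4118 × 10⁻³ = 9.058 × 10⁻⁴, so Δρ ≈ 0.9275 kg m⁻³.
N² = (g/ρ₀)·Δρ/Δz = g·(Δρ/ρ₀)/Δz = 9.81 × 9.058 × 10⁻⁴ / 81 = 1.0970 × 10⁻⁴ s⁻².
N = √(1.0970 × 10⁻⁴) = 0.010474 rad s⁻¹ → T = 2π/N = 599.88 s ≈ 600 s.

600 s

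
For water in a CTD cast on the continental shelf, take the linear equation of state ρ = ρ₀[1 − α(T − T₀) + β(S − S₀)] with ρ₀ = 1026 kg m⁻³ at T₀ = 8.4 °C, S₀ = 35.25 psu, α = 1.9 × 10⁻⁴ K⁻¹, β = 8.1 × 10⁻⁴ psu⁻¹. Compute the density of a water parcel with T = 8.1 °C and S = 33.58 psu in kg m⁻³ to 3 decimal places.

1024.671 kg m⁻³

T − T₀ = -0.3 K, S − S₀ = -1.67 psu.
Bracket = 1 − α·(-0.3) + β·(-1.67) = 1 + (-1.2957 × 10⁻³) = 0.9987043.
ρ = 1026 × 0.9987043 = 1024.671 kg m⁻³.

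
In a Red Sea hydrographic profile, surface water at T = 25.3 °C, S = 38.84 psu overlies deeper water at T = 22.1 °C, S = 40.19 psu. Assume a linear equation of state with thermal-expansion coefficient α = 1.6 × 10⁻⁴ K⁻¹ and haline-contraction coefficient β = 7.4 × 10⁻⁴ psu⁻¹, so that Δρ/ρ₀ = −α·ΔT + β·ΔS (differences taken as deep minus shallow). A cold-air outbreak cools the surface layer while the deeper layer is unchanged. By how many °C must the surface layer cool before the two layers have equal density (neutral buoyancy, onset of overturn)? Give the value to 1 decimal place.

Neutral buoyancy requires Δρ = 0, i.e. −α(T_deep − T_surf′) + β(S_deep − S_surf) = 0.
T_surf′ = T_deep − (β/α)·ΔS = 22.1 − (7.4 × 10⁻⁴/1.6 × 10⁻⁴)·(+1.35) = 15.856 °C.
Cooling required: 25.3 − (15.856) = 9.444 °C.

9.4 °C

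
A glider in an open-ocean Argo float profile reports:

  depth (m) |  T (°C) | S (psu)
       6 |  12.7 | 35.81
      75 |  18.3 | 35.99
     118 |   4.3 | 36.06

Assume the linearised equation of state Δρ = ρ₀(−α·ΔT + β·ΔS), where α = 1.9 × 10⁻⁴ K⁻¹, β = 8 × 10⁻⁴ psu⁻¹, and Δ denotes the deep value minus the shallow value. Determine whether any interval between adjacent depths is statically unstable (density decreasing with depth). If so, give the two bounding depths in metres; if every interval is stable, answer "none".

6–75 m

Evaluate Δρ/ρ₀ = −αΔT + βΔS across each adjacent pair:
  6–75 m: −αΔT+βΔS = −(1.9 × 10⁻⁴)(+5.6)+(8 × 10⁻⁴)(+0.18) = -9.2 × 10⁻⁴ → UNSTABLE
  75–118 m: −αΔT+βΔS = −(1.9 × 10⁻⁴)(-14.0)+(8 × 10⁻⁴)(+0.07) = 2.7 × 10⁻³ → stable
The 6–75 m interval has Δρ < 0: lighter water underlies denser water.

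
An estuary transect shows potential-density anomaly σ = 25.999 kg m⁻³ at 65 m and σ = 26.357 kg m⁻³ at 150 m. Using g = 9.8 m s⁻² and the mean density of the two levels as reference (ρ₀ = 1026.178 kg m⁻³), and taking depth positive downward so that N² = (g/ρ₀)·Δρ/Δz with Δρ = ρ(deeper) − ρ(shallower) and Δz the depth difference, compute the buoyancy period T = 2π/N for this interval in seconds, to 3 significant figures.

991 s

Δρ = 1026.357 − 1025.999 = 0.358 kg m⁻³ over Δz = 150 − 65 = 85 m.
N² = (9.8/1026.178) × (0.358/85) = 4.0222 × 10⁻⁵ s⁻².
N = √(4.0222 × 10⁻⁵) = 6.3421 × 10⁻³ rad s⁻¹, so T = 2π/N = 990.71 s ≈ 991 s.
N² > 0, so the interval is statically stable.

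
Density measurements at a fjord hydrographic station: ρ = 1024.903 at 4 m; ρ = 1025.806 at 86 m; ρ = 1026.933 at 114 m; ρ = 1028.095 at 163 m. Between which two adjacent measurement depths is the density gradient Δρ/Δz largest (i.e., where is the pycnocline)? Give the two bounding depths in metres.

Compute the density gradient over each adjacent pair:
  4–86 m: Δρ/Δz = 0.903/82 = 0.011 kg m⁻⁴
  86–114 m: Δρ/Δz = 1.127/28 = 0.040 kg m⁻⁴
  114–163 m: Δρ/Δz = 1.162/49 = 0.024 kg m⁻⁴
The largest gradient is in the 86–114 m interval — the pycnocline.

86–114 m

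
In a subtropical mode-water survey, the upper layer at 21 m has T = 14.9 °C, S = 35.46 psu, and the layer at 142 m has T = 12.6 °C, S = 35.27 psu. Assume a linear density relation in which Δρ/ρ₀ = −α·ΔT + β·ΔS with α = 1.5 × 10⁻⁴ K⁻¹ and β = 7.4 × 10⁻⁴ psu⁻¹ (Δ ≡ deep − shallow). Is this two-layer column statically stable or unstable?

ΔT = 12.6 − 14.9 = -2.3 K and ΔS = 35.27 − 35.46 = -0.19 psu (deep − shallow).
−αΔT = 3.45 × 10⁻⁴; βΔS = -1.406 × 10⁻⁴; sum Δρ/ρ₀ = 2.044 × 10⁻⁴.
Δρ/ρ₀ > 0, so Δρ > 0: deeper water is denser → statically stable.

stable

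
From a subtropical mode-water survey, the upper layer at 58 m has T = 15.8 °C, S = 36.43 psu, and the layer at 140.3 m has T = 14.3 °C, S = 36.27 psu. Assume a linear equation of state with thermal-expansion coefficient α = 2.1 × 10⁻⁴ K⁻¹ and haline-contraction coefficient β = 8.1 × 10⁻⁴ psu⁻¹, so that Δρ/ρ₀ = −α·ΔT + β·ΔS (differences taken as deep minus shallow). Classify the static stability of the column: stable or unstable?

ΔT = 14.3 − 15.8 = -1.5 K and ΔS = 36.27 − 36.43 = -0.16 psu (deep − shallow).
−αΔT = 3.15 × 10⁻⁴; βΔS = -1.296 × 10⁻⁴; sum Δρ/ρ₀ = 1.854 × 10⁻⁴.
Δρ/ρ₀ > 0, so Δρ > 0: deeper water is denser → statically stable.

stable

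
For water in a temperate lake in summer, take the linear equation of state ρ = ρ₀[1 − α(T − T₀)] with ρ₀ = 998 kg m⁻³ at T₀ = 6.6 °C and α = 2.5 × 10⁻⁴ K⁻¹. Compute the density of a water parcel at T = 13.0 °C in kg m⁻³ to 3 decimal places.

996.403 kg m⁻³

T − T₀ = +6.4 K.
Bracket = 1 − α·(+6.4) = 1 + (-1.60 × 10⁻³) = 0.9984000.
ρ = 998 × 0.9984000 = 996.403 kg m⁻³.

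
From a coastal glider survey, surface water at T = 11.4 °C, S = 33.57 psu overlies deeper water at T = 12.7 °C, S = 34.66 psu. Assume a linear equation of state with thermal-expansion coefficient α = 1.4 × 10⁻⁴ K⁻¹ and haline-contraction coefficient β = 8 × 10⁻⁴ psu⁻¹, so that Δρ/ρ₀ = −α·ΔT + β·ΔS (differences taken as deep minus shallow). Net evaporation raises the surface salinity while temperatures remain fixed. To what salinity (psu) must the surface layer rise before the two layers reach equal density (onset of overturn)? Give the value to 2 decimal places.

Neutral buoyancy requires −α(T_deep − T_surf) + β(S_deep − S_surf′) = 0.
S_surf′ = S_deep − (α/β)·ΔT = 34.66 − (1.4 × 10⁻⁴/8 × 10⁻⁴)·(+1.3) = 34.4325 psu.
Increase required: 34.4325 − 33.57 = 0.8625 psu.

34.43 psu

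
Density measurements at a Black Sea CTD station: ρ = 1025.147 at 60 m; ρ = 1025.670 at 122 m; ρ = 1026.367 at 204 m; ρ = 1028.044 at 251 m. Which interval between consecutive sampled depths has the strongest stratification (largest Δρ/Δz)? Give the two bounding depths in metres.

Compute the density gradient over each adjacent pair:
  60–122 m: Δρ/Δz = 0.523/62 = 8.4 × 10⁻³ kg m⁻⁴
  122–204 m: Δρ/Δz = 0.697/82 = 8.5 × 10⁻³ kg m⁻⁴
  204–251 m: Δρ/Δz = 1.677/47 = 0.036 kg m⁻⁴
The largest gradient is in the 204–251 m interval — the pycnocline.

204–251 m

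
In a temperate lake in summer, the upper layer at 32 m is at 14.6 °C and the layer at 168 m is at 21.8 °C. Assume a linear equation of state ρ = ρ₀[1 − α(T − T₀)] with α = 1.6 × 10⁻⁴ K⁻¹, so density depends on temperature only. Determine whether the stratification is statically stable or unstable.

unstable

ΔT = 21.8 − 14.6 = +7.2 K, so Δρ/ρ₀ = −αΔT = -1.152 × 10⁻³.
Δρ/ρ₀ < 0, so Δρ < 0: deeper water is lighter → statically unstable; the column would overturn.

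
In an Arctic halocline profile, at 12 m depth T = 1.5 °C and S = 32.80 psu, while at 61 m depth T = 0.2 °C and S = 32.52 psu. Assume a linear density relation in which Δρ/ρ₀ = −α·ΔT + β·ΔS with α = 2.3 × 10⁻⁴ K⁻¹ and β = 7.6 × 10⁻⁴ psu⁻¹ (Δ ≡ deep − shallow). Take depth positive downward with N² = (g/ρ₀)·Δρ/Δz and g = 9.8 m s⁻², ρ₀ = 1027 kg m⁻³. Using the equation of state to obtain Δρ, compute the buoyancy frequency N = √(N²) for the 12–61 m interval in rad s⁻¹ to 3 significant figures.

ΔT = -1.3 K, ΔS = -0.28 psu (deep − shallow).
Δρ/ρ₀ = −αΔT + βΔS = 2.99 × 10⁻⁴ − 2.128 × 10⁻⁴ = 8.62 × 10⁻⁵, so Δρ ≈ 0.08853 kg m⁻³.
N² = (g/ρ₀)·Δρ/Δz = g·(Δρ/ρ₀)/Δz = 9.8 × 8.62 × 10⁻⁵ / 49 = 1.7240 × 10⁻⁵ s⁻².
N = √(1.7240 × 10⁻⁵) = 4.1521 × 10⁻³ rad s⁻¹ ≈ 4.15 × 10⁻³ rad s⁻¹.

4.15 × 10⁻³ rad s⁻¹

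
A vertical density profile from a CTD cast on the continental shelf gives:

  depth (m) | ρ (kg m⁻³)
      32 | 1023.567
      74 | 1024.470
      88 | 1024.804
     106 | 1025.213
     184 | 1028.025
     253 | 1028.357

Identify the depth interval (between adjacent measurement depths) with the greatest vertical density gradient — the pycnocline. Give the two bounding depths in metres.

106–184 m

Compute the density gradient over each adjacent pair:
  32–74 m: Δρ/Δz = 0.903/42 = 0.022 kg m⁻⁴
  74–88 m: Δρ/Δz = 0.334/14 = 0.024 kg m⁻⁴
  88–106 m: Δρ/Δz = 0.409/18 = 0.023 kg m⁻⁴
  106–184 m: Δρ/Δz = 2.812/78 = 0.036 kg m⁻⁴
  184–253 m: Δρ/Δz = 0.332/69 = 4.8 × 10⁻³ kg m⁻⁴
The largest gradient is in the 106–184 m interval — the pycnocline.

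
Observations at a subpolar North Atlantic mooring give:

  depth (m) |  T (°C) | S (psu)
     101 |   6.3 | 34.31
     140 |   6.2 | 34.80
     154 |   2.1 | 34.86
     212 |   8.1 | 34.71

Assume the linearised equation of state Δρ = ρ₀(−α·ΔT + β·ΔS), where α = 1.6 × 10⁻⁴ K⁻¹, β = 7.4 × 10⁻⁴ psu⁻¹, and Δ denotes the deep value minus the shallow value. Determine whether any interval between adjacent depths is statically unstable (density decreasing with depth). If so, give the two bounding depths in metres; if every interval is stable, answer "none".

Evaluate Δρ/ρ₀ = −αΔT + βΔS across each adjacent pair:
  101–140 m: −αΔT+βΔS = −(1.6 × 10⁻⁴)(-0.1)+(7.4 × 10⁻⁴)(+0.49) = 3.8 × 10⁻⁴ → stable
  140–154 m: −αΔT+βΔS = −(1.6 × 10⁻⁴)(-4.1)+(7.4 × 10⁻⁴)(+0.06) = 7.0 × 10⁻⁴ → stable
  154–212 m: −αΔT+βΔS = −(1.6 × 10⁻⁴)(+6.0)+(7.4 × 10⁻⁴)(-0.15) = -1.1 × 10⁻³ → UNSTABLE
The 154–212 m interval has Δρ < 0: lighter water underlies denser water.

154–212 m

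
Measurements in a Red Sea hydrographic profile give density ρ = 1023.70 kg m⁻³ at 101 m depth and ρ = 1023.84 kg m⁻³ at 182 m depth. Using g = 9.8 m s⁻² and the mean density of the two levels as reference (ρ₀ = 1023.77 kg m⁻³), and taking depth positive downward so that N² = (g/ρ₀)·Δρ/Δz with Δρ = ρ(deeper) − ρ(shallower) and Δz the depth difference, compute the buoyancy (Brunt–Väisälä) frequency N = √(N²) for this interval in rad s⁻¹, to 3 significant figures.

Δρ = 1023.84 − 1023.70 = 0.14 kg m⁻³ over Δz = 182 − 101 = 81 m.
N² = (9.8/1023.77) × (0.14/81) = 1.6545 × 10⁻⁵ s⁻².
N = √(1.6545 × 10⁻⁵) = 4.0676 × 10⁻³ rad s⁻¹ ≈ 4.07 × 10⁻³ rad s⁻¹.

4.07 × 10⁻³ rad s⁻¹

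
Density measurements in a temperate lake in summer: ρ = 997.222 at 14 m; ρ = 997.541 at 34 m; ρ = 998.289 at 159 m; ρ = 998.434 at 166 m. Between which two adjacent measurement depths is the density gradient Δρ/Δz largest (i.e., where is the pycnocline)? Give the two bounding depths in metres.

159–166 m

Compute the density gradient over each adjacent pair:
  14–34 m: Δρ/Δz = 0.319/20 = 0.016 kg m⁻⁴
  34–159 m: Δρ/Δz = 0.748/125 = 6.0 × 10⁻³ kg m⁻⁴
  159–166 m: Δρ/Δz = 0.145/7 = 0.021 kg m⁻⁴
The largest gradient is in the 159–166 m interval — the pycnocline.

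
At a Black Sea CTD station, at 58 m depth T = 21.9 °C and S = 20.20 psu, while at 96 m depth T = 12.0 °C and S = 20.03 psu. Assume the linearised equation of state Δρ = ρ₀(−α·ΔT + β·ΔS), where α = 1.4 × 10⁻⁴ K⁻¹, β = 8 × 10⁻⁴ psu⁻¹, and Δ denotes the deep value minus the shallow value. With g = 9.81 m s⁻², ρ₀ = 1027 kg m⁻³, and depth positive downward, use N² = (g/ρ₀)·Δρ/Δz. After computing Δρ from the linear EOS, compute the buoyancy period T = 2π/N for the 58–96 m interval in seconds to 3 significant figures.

ΔT = -9.9 K, ΔS = -0.17 psu (deep − shallow).
Δρ/ρ₀ = −αΔT + βΔS = 1.386 × 10⁻³ − 1.36 × 10⁻⁴ = 1.25 × 10⁻³, so Δρ ≈ 1.284 kg m⁻³.
N² = (g/ρ₀)·Δρ/Δz = g·(Δρ/ρ₀)/Δz = 9.81 × 1.25 × 10⁻³ / 38 = 3.2270 × 10⁻⁴ s⁻².
N = √(3.2270 × 10⁻⁴) = 0.017964 rad s⁻¹ → T = 2π/N = 349.77 s ≈ 350 s.

350 s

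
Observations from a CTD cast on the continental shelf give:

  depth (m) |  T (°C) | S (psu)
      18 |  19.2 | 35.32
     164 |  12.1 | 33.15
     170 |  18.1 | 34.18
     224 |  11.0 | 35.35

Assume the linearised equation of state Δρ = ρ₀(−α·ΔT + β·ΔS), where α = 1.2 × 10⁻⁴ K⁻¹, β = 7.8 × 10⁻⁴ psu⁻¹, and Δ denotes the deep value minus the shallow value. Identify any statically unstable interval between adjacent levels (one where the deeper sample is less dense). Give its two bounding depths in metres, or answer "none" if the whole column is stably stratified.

Evaluate Δρ/ρ₀ = −αΔT + βΔS across each adjacent pair:
  18–164 m: −αΔT+βΔS = −(1.2 × 10⁻⁴)(-7.1)+(7.8 × 10⁻⁴)(-2.17) = -8.4 × 10⁻⁴ → UNSTABLE
  164–170 m: −αΔT+βΔS = −(1.2 × 10⁻⁴)(+6.0)+(7.8 × 10⁻⁴)(+1.03) = 8.3 × 10⁻⁵ → stable
  170–224 m: −αΔT+βΔS = −(1.2 × 10⁻⁴)(-7.1)+(7.8 × 10⁻⁴)(+1.17) = 1.8 × 10⁻³ → stable
The 18–164 m interval has Δρ < 0: lighter water underlies denser water.

18–164 m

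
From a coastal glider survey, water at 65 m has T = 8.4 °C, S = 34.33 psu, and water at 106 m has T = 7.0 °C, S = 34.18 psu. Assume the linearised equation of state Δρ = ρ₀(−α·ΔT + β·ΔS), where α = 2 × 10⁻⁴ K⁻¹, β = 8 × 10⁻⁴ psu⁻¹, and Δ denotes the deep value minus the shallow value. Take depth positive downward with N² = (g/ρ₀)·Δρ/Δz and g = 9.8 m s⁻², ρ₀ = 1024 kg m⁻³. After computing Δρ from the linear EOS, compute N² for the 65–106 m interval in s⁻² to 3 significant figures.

ΔT = -1.4 K, ΔS = -0.15 psu (deep − shallow).
Δρ/ρ₀ = −αΔT + βΔS = 2.80 × 10⁻⁴ − 1.20 × 10⁻⁴ = 1.60 × 10⁻⁴, so Δρ ≈ 0.1638 kg m⁻³.
N² = (g/ρ₀)·Δρ/Δz = g·(Δρ/ρ₀)/Δz = 9.8 × 1.60 × 10⁻⁴ / 41 = 3.8244 × 10⁻⁵ s⁻² ≈ 3.82 × 10⁻⁵ s⁻².

3.82 × 10⁻⁵ s⁻²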